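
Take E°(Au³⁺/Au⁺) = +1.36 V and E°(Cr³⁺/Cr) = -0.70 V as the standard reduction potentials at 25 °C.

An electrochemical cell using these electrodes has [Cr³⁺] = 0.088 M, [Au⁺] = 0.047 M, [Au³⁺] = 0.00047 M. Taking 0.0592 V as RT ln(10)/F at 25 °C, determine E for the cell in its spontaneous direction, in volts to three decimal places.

+2.022 V

Au³⁺/Au⁺ is the cathode (higher E°), Cr³⁺/Cr the anode: E°cell = +1.36 − (-0.70) = +2.06 V, n = 6.
Overall: 3 Au³⁺(aq) + 2 Cr(s) → 3 Au⁺(aq) + 2 Cr³⁺(aq)
Q = [Au⁺]^3·[Cr³⁺]^2 / ([Au³⁺]^3); log Q = 3.889.
E = E° − (0.0592/n) log Q = +2.06 − (0.0592/6)(3.889) = +2.022 V.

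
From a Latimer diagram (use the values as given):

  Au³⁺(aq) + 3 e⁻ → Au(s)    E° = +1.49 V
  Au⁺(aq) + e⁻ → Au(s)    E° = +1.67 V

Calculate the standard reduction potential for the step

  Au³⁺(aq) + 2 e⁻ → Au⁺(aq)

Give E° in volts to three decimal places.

+1.400 V

Sequential free energies add, so n₃E°₃ = n₁E°₁ + n₂E°₂.
With n₃ = 3, and the known step contributing 1×(+1.67) V, the unknown satisfies 2·E° = 3×(+1.49) − 1×(+1.67) = +2.800.
E° = +2.800 / 2 = +1.400 V.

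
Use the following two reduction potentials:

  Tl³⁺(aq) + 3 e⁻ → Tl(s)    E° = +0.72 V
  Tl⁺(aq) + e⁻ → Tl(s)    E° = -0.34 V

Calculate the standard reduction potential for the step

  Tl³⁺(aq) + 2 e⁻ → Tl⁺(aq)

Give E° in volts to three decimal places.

Sequential free energies add, so n₃E°₃ = n₁E°₁ + n₂E°₂.
With n₃ = 3, and the known step contributing 1×(-0.34) V, the unknown satisfies 2·E° = 3×(+0.72) − 1×(-0.34) = +2.500.
E° = +2.500 / 2 = +1.250 V.

+1.250 V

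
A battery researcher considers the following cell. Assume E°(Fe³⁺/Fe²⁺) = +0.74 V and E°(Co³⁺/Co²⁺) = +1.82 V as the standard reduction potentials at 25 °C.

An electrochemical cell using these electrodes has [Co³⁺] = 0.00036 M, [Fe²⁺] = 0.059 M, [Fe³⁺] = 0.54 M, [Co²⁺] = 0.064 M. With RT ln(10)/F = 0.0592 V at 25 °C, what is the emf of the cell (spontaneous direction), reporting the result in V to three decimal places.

Co³⁺/Co²⁺ is the cathode (higher E°), Fe³⁺/Fe²⁺ the anode: E°cell = +1.82 − (+0.74) = +1.08 V, n = 1.
Overall: Co³⁺(aq) + Fe²⁺(aq) → Co²⁺(aq) + Fe³⁺(aq)
Q = [Co²⁺]·[Fe³⁺] / ([Co³⁺]·[Fe²⁺]); log Q = 3.211.
E = E° − (0.0592/n) log Q = +1.08 − (0.0592/1)(3.211) = +0.890 V.

+0.890 V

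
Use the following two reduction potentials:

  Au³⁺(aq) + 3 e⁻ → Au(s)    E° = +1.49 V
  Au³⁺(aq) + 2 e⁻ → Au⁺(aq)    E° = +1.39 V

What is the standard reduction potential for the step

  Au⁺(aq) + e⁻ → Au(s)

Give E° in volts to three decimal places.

Sequential free energies add, so n₃E°₃ = n₁E°₁ + n₂E°₂.
With n₃ = 3, and the known step contributing 2×(+1.39) V, the unknown satisfies 1·E° = 3×(+1.49) − 2×(+1.39) = +1.690.
E° = +1.690 / 1 = +1.690 V.

+1.690 V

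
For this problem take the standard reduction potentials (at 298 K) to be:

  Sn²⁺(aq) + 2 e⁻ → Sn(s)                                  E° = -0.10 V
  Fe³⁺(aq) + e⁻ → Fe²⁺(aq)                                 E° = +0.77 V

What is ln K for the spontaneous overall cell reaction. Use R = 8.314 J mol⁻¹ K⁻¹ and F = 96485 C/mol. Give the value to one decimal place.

Cathode: Fe³⁺/Fe²⁺; anode: Sn²⁺/Sn. E°cell = (+0.77) − (-0.10) = +0.87 V, with n = 2.
ΔG° = −nFE° = −RT ln K, so ln K = nFE°/(RT) = (2)(96485)(+0.87) / ((8.314)(298)) = 67.761.

67.8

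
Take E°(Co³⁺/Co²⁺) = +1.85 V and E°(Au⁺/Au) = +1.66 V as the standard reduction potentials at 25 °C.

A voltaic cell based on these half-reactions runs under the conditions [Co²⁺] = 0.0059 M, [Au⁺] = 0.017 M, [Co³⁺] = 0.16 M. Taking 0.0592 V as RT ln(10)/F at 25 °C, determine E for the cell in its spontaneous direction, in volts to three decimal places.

Co³⁺/Co²⁺ is the cathode (higher E°), Au⁺/Au the anode: E°cell = +1.85 − (+1.66) = +0.19 V, n = 1.
Overall: Co³⁺(aq) + Au(s) → Co²⁺(aq) + Au⁺(aq)
Q = [Co²⁺]·[Au⁺] / ([Co³⁺]); log Q = -3.203.
E = E° − (0.0592/n) log Q = +0.19 − (0.0592/1)(-3.203) = +0.380 V.

+0.380 V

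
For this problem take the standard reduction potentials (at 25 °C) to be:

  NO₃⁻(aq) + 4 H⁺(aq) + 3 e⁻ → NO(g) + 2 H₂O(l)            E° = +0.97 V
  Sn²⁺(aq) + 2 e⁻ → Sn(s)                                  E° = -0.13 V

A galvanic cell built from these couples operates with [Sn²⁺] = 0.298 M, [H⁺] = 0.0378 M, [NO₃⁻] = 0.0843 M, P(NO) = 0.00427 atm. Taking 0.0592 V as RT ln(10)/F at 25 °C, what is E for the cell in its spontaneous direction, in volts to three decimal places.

NO₃⁻/NO is the cathode (higher E°), Sn²⁺/Sn the anode: E°cell = +0.97 − (-0.13) = +1.10 V, n = 6.
Overall: 2 NO₃⁻(aq) + 8 H⁺(aq) + 3 Sn(s) → 2 NO(g) + 4 H₂O(l) + 3 Sn²⁺(aq)
Q = P(NO)^2·[Sn²⁺]^3 / ([NO₃⁻]^2·[H⁺]^8); log Q = 7.212.
E = E° − (0.0592/n) log Q = +1.10 − (0.0592/6)(7.212) = +1.029 V.

+1.029 V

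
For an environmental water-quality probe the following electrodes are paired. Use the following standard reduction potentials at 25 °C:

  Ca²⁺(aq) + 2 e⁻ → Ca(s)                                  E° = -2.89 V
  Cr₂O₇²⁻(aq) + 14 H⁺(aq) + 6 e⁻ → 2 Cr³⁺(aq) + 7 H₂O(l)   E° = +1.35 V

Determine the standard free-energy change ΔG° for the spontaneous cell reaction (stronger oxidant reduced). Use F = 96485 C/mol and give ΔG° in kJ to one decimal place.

Cr₂O₇²⁻/Cr³⁺ (E° = +1.35 V) is the cathode; Ca²⁺/Ca (E° = -2.89 V) is the anode, so E°cell = +4.24 V.
Balancing electrons gives n = 6 (lcm of 6 and 2).
ΔG° = −nFE° = −(6)(96485)(+4.24) = -2,454,578 J = -2454.6 kJ.

-2454.6 kJ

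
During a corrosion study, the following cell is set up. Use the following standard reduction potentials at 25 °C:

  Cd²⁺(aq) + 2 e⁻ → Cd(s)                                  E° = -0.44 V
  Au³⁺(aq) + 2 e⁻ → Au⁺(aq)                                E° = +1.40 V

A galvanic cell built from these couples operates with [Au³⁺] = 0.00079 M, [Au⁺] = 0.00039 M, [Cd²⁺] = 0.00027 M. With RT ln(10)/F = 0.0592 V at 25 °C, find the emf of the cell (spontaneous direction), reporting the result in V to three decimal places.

Au³⁺/Au⁺ is the cathode (higher E°), Cd²⁺/Cd the anode: E°cell = +1.40 − (-0.44) = +1.84 V, n = 2.
Overall: Au³⁺(aq) + Cd(s) → Au⁺(aq) + Cd²⁺(aq)
Q = [Au⁺]·[Cd²⁺] / ([Au³⁺]); log Q = -3.875.
E = E° − (0.0592/n) log Q = +1.84 − (0.0592/2)(-3.875) = +1.955 V.

+1.955 V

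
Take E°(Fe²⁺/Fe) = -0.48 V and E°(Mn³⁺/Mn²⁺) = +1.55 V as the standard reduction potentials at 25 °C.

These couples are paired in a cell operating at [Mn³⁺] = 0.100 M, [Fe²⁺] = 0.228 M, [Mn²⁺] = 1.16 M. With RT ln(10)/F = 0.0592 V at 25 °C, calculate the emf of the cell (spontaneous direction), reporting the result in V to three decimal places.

Mn³⁺/Mn²⁺ is the cathode (higher E°), Fe²⁺/Fe the anode: E°cell = +1.55 − (-0.48) = +2.03 V, n = 2.
Overall: 2 Mn³⁺(aq) + Fe(s) → 2 Mn²⁺(aq) + Fe²⁺(aq)
Q = [Mn²⁺]^2·[Fe²⁺] / ([Mn³⁺]^2); log Q = 1.487.
E = E° − (0.0592/n) log Q = +2.03 − (0.0592/2)(1.487) = +1.986 V.

+1.986 V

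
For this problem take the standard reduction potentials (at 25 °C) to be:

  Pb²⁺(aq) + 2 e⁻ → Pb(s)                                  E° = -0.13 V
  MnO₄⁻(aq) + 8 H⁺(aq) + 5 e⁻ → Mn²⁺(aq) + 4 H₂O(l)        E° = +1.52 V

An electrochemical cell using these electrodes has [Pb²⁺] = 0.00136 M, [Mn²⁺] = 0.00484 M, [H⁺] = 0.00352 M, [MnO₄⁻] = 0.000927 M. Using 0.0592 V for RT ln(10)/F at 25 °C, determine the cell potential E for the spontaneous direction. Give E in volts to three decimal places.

+1.494 V

MnO₄⁻/Mn²⁺ is the cathode (higher E°), Pb²⁺/Pb the anode: E°cell = +1.52 − (-0.13) = +1.65 V, n = 10.
Overall: 2 MnO₄⁻(aq) + 16 H⁺(aq) + 5 Pb(s) → 2 Mn²⁺(aq) + 8 H₂O(l) + 5 Pb²⁺(aq)
Q = [Mn²⁺]^2·[Pb²⁺]^5 / ([MnO₄⁻]^2·[H⁺]^16); log Q = 26.359.
E = E° − (0.0592/n) log Q = +1.65 − (0.0592/10)(26.359) = +1.494 V.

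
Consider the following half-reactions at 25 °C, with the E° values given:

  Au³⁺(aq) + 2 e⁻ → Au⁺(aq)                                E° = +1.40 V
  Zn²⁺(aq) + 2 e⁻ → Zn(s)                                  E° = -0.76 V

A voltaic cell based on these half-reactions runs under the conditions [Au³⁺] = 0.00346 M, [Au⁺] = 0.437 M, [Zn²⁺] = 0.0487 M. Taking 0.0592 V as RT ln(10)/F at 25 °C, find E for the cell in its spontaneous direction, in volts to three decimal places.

Au³⁺/Au⁺ is the cathode (higher E°), Zn²⁺/Zn the anode: E°cell = +1.40 − (-0.76) = +2.16 V, n = 2.
Overall: Au³⁺(aq) + Zn(s) → Au⁺(aq) + Zn²⁺(aq)
Q = [Au⁺]·[Zn²⁺] / ([Au³⁺]); log Q = 0.789.
E = E° − (0.0592/n) log Q = +2.16 − (0.0592/2)(0.789) = +2.137 V.

+2.137 V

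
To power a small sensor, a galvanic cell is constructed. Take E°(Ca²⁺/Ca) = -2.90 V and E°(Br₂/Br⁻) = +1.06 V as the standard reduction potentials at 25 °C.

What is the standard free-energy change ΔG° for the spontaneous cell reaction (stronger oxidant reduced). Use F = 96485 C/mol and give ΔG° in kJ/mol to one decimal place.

Br₂/Br⁻ (E° = +1.06 V) is the cathode; Ca²⁺/Ca (E° = -2.90 V) is the anode, so E°cell = +3.96 V.
Balancing electrons gives n = 2 (lcm of 2 and 2).
ΔG° = −nFE° = −(2)(96485)(+3.96) = -764,161 J = -764.2 kJ/mol.

-764.2 kJ/mol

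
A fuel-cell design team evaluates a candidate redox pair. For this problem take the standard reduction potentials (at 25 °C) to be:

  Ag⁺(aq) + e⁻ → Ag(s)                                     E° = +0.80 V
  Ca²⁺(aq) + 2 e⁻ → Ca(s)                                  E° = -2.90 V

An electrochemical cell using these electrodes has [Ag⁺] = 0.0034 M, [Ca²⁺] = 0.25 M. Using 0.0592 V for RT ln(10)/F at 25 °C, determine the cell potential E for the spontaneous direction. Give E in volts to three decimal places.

+3.572 V

Ag⁺/Ag is the cathode (higher E°), Ca²⁺/Ca the anode: E°cell = +0.80 − (-2.90) = +3.70 V, n = 2.
Overall: 2 Ag⁺(aq) + Ca(s) → 2 Ag(s) + Ca²⁺(aq)
Q = [Ca²⁺] / ([Ag⁺]^2); log Q = 4.335.
E = E° − (0.0592/n) log Q = +3.70 − (0.0592/2)(4.335) = +3.572 V.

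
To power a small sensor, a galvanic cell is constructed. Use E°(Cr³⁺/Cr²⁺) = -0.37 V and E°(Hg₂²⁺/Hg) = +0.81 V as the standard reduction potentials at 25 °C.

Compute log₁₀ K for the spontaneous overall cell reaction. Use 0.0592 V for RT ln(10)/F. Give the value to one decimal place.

39.9

Cathode: Hg₂²⁺/Hg; anode: Cr³⁺/Cr²⁺. E°cell = +1.18 V, n = 2.
log K = nE°cell / 0.0592 = (2)(+1.18) / 0.0592 = 39.9.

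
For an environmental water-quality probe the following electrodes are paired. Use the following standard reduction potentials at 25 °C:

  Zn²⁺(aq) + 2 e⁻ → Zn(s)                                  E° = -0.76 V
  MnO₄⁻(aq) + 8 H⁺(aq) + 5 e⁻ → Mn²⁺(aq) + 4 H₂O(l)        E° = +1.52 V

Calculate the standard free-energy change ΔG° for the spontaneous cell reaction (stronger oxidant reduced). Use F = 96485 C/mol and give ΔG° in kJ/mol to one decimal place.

-2199.9 kJ/mol

MnO₄⁻/Mn²⁺ (E° = +1.52 V) is the cathode; Zn²⁺/Zn (E° = -0.76 V) is the anode, so E°cell = +2.28 V.
Balancing electrons gives n = 10 (lcm of 5 and 2).
ΔG° = −nFE° = −(10)(96485)(+2.28) = -2,199,858 J = -2199.9 kJ/mol.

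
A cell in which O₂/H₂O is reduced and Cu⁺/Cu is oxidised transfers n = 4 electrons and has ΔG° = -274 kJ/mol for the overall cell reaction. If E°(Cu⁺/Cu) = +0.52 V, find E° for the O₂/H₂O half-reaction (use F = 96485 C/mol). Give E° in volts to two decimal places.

+1.23 V

E°cell = −ΔG°/(nF) = −(-274×10³)/((4)(96485)) = +0.710 V.
Since O₂/H₂O is the cathode and Cu⁺/Cu the anode, E°cell = E°(O₂/H₂O) − E°(Cu⁺/Cu).
So E°(O₂/H₂O) = E°cell + E°(Cu⁺/Cu) = +0.710 + (+0.52) = +1.23 V.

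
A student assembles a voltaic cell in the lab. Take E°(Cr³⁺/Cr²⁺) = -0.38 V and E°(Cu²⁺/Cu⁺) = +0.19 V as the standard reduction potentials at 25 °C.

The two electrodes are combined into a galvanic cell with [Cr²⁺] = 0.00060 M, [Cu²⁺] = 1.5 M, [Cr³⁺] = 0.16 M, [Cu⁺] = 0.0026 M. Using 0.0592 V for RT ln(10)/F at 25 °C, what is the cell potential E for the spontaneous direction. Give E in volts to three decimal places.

+0.590 V

Cu²⁺/Cu⁺ is the cathode (higher E°), Cr³⁺/Cr²⁺ the anode: E°cell = +0.19 − (-0.38) = +0.57 V, n = 1.
Overall: Cu²⁺(aq) + Cr²⁺(aq) → Cu⁺(aq) + Cr³⁺(aq)
Q = [Cu⁺]·[Cr³⁺] / ([Cu²⁺]·[Cr²⁺]); log Q = -0.335.
E = E° − (0.0592/n) log Q = +0.57 − (0.0592/1)(-0.335) = +0.590 V.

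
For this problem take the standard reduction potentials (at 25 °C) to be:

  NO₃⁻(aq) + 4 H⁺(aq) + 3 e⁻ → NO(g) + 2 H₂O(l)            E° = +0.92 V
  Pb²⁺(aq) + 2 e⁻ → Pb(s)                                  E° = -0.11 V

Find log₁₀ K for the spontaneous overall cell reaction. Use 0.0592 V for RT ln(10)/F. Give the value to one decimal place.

104.4

Cathode: NO₃⁻/NO; anode: Pb²⁺/Pb. E°cell = +1.03 V, n = 6.
log K = nE°cell / 0.0592 = (6)(+1.03) / 0.0592 = 104.4.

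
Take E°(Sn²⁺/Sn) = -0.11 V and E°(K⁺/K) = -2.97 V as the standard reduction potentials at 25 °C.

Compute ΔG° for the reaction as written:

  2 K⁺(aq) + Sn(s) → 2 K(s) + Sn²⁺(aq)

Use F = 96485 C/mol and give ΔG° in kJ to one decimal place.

As written, K⁺/K is reduced (cathode) and Sn²⁺/Sn is oxidised (anode), so E°cell = (-2.97) − (-0.11) = -2.86 V.
Balancing electrons gives n = 2.
ΔG° = −nFE° = −(2)(96485)(-2.86) = 551,894 J = +551.9 kJ.

+551.9 kJ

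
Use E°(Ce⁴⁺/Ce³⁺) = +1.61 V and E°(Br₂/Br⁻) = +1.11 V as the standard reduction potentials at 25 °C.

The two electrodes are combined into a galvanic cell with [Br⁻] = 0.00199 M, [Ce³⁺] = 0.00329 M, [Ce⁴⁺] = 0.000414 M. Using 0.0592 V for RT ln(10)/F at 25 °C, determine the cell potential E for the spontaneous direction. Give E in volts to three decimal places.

+0.287 V

Ce⁴⁺/Ce³⁺ is the cathode (higher E°), Br₂/Br⁻ the anode: E°cell = +1.61 − (+1.11) = +0.50 V, n = 2.
Overall: 2 Ce⁴⁺(aq) + 2 Br⁻(aq) → 2 Ce³⁺(aq) + Br₂(l)
Q = [Ce³⁺]^2 / ([Ce⁴⁺]^2·[Br⁻]^2); log Q = 7.203.
E = E° − (0.0592/n) log Q = +0.50 − (0.0592/2)(7.203) = +0.287 V.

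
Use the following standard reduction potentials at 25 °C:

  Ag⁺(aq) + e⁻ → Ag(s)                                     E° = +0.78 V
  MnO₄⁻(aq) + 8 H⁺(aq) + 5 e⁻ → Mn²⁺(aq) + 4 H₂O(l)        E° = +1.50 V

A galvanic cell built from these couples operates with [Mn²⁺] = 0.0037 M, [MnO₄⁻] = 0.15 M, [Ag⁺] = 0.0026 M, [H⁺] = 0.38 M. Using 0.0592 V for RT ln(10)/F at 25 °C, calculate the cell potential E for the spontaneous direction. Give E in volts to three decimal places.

+0.852 V

MnO₄⁻/Mn²⁺ is the cathode (higher E°), Ag⁺/Ag the anode: E°cell = +1.50 − (+0.78) = +0.72 V, n = 5.
Overall: MnO₄⁻(aq) + 8 H⁺(aq) + 5 Ag(s) → Mn²⁺(aq) + 4 H₂O(l) + 5 Ag⁺(aq)
Q = [Mn²⁺]·[Ag⁺]^5 / ([MnO₄⁻]·[H⁺]^8); log Q = -11.171.
E = E° − (0.0592/n) log Q = +0.72 − (0.0592/5)(-11.171) = +0.852 V.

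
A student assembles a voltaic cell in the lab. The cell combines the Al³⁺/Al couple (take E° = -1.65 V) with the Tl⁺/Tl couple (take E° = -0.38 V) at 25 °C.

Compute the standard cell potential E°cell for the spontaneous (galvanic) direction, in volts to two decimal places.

The Tl⁺/Tl couple has the higher reduction potential, so it is the cathode; Al³⁺/Al is oxidised at the anode.
E°cell = E°(cathode) − E°(anode) = (-0.38) − (-1.65) = +1.27 V.
Since E°cell > 0, the reaction is spontaneous under standard conditions.

+1.27 V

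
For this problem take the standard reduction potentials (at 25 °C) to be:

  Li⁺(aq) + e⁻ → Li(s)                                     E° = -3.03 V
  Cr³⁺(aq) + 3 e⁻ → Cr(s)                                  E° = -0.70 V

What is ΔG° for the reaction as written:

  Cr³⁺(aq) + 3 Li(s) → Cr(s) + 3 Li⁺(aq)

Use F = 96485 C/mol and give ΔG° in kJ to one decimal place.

As written, Cr³⁺/Cr is reduced (cathode) and Li⁺/Li is oxidised (anode), so E°cell = (-0.70) − (-3.03) = +2.33 V.
Balancing electrons gives n = 3.
ΔG° = −nFE° = −(3)(96485)(+2.33) = -674,430 J = -674.4 kJ.

-674.4 kJ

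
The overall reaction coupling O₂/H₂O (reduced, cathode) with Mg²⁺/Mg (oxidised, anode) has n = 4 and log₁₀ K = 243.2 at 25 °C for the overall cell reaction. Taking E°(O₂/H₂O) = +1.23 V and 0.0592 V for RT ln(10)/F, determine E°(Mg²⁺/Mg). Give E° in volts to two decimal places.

-2.37 V

E°cell = (0.0592/n)·log K = (0.0592/4)(243.2) = +3.599 V.
Since O₂/H₂O is the cathode and Mg²⁺/Mg the anode, E°cell = E°(O₂/H₂O) − E°(Mg²⁺/Mg).
So E°(Mg²⁺/Mg) = E°(O₂/H₂O) − E°cell = (+1.23) − (+3.599) = -2.37 V.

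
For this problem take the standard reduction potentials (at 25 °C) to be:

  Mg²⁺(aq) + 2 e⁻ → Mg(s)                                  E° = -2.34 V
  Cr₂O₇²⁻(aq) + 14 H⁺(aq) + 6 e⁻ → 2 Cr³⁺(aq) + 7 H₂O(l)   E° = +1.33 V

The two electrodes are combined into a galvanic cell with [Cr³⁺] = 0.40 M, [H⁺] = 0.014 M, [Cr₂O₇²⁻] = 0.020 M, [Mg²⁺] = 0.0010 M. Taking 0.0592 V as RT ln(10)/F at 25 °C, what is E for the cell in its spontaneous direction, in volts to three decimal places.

Cr₂O₇²⁻/Cr³⁺ is the cathode (higher E°), Mg²⁺/Mg the anode: E°cell = +1.33 − (-2.34) = +3.67 V, n = 6.
Overall: Cr₂O₇²⁻(aq) + 14 H⁺(aq) + 3 Mg(s) → 2 Cr³⁺(aq) + 7 H₂O(l) + 3 Mg²⁺(aq)
Q = [Cr³⁺]^2·[Mg²⁺]^3 / ([Cr₂O₇²⁻]·[H⁺]^14); log Q = 17.857.
E = E° − (0.0592/n) log Q = +3.67 − (0.0592/6)(17.857) = +3.494 V.

+3.494 V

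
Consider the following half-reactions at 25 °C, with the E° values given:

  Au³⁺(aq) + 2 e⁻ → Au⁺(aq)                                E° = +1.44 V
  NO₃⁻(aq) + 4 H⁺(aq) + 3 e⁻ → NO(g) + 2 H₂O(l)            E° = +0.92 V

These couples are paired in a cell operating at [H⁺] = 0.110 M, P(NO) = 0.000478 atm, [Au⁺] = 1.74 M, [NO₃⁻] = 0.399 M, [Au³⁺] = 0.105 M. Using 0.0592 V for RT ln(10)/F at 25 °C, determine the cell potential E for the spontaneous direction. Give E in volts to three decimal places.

+0.502 V

Au³⁺/Au⁺ is the cathode (higher E°), NO₃⁻/NO the anode: E°cell = +1.44 − (+0.92) = +0.52 V, n = 6.
Overall: 3 Au³⁺(aq) + 2 NO(g) + 4 H₂O(l) → 3 Au⁺(aq) + 2 NO₃⁻(aq) + 8 H⁺(aq)
Q = [Au⁺]^3·[NO₃⁻]^2·[H⁺]^8 / ([Au³⁺]^3·P(NO)^2); log Q = 1.832.
E = E° − (0.0592/n) log Q = +0.52 − (0.0592/6)(1.832) = +0.502 V.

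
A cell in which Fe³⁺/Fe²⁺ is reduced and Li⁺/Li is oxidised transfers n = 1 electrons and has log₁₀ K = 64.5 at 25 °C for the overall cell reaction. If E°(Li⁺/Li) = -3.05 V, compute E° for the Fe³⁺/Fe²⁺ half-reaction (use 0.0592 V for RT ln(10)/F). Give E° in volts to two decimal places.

+0.77 V

E°cell = (0.0592/n)·log K = (0.0592/1)(64.5) = +3.818 V.
Since Fe³⁺/Fe²⁺ is the cathode and Li⁺/Li the anode, E°cell = E°(Fe³⁺/Fe²⁺) − E°(Li⁺/Li).
So E°(Fe³⁺/Fe²⁺) = E°cell + E°(Li⁺/Li) = +3.818 + (-3.05) = +0.77 V.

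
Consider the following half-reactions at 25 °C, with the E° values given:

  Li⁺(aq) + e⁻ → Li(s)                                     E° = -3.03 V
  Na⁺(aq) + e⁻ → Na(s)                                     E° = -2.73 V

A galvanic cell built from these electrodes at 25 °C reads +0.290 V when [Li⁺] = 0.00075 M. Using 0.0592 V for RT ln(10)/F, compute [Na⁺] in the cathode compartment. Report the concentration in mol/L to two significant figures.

Na⁺/Na is the cathode, Li⁺/Li the anode: E°cell = +0.30 V, n = 1.
Overall reaction: Na⁺(aq) + Li(s) → Na(s) + Li⁺(aq); Q = [Li⁺]^1/[Na⁺]^1.
From E = E° − (0.0592/n) log Q: log Q = (E° − E)·n/0.0592 = (+0.30 − (+0.290))·1/0.0592 = 0.1689.
So 1·log[Na⁺] = 1·log(0.00075) − log Q = -3.1249 − (0.1689) = -3.2938; [Na⁺] = 10^(-3.2938) ≈ 0.00051 M.

0.00051 M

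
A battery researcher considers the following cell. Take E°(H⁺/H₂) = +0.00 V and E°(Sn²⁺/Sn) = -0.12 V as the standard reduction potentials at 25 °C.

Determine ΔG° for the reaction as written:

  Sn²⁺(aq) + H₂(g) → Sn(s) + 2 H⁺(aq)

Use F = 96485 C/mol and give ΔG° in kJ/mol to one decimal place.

As written, Sn²⁺/Sn is reduced (cathode) and H⁺/H₂ is oxidised (anode), so E°cell = (-0.12) − (+0.00) = -0.12 V.
Balancing electrons gives n = 2.
ΔG° = −nFE° = −(2)(96485)(-0.12) = 23,156 J = +23.2 kJ/mol.

+23.2 kJ/mol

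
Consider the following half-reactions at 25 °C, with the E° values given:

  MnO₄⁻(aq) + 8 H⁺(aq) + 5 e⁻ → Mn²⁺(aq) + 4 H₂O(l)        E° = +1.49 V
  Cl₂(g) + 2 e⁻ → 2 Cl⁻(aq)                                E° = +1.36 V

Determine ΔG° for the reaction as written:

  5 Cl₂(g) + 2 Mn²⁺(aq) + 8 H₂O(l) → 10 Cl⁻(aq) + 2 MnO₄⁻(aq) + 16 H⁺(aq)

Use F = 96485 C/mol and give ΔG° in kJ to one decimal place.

As written, Cl₂/Cl⁻ is reduced (cathode) and MnO₄⁻/Mn²⁺ is oxidised (anode), so E°cell = (+1.36) − (+1.49) = -0.13 V.
Balancing electrons gives n = 10.
ΔG° = −nFE° = −(10)(96485)(-0.13) = 125,430 J = +125.4 kJ.

+125.4 kJ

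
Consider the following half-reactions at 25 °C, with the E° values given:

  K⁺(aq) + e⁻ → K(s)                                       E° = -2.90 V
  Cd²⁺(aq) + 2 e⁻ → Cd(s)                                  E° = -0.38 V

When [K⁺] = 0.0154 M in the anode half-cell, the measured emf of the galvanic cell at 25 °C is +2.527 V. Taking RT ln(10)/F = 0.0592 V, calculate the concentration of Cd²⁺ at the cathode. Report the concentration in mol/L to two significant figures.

Cd²⁺/Cd is the cathode, K⁺/K the anode: E°cell = +2.52 V, n = 2.
Overall reaction: Cd²⁺(aq) + 2 K(s) → Cd(s) + 2 K⁺(aq); Q = [K⁺]^2/[Cd²⁺]^1.
From E = E° − (0.0592/n) log Q: log Q = (E° − E)·n/0.0592 = (+2.52 − (+2.527))·2/0.0592 = -0.2365.
So 1·log[Cd²⁺] = 2·log(0.0154) − log Q = -3.6250 − (-0.2365) = -3.3885; [Cd²⁺] = 10^(-3.3885) ≈ 0.00041 M.

0.00041 M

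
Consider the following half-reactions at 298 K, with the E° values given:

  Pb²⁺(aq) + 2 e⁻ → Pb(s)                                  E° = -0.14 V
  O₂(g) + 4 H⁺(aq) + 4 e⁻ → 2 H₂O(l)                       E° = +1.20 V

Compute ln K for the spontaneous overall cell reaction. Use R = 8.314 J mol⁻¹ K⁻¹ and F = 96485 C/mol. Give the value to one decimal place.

Cathode: O₂/H₂O; anode: Pb²⁺/Pb. E°cell = (+1.20) − (-0.14) = +1.34 V, with n = 4.
ΔG° = −nFE° = −RT ln K, so ln K = nFE°/(RT) = (4)(96485)(+1.34) / ((8.314)(298)) = 208.736.

208.7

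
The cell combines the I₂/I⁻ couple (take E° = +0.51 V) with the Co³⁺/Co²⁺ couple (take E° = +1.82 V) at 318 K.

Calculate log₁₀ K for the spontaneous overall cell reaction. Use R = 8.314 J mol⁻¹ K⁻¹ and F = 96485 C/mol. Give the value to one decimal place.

41.5

Cathode: Co³⁺/Co²⁺; anode: I₂/I⁻. E°cell = (+1.82) − (+0.51) = +1.31 V, with n = 2.
ΔG° = −nFE° = −RT ln K, so ln K = nFE°/(RT) = (2)(96485)(+1.31) / ((8.314)(318)) = 95.615.
log₁₀ K = 95.615 / ln 10 = 41.5.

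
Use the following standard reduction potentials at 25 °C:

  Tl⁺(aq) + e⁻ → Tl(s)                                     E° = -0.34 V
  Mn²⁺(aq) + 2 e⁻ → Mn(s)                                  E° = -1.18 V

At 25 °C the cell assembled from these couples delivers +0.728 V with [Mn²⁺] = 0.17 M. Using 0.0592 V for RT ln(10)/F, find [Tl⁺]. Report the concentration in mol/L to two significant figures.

Tl⁺/Tl is the cathode, Mn²⁺/Mn the anode: E°cell = +0.84 V, n = 2.
Overall reaction: 2 Tl⁺(aq) + Mn(s) → 2 Tl(s) + Mn²⁺(aq); Q = [Mn²⁺]^1/[Tl⁺]^2.
From E = E° − (0.0592/n) log Q: log Q = (E° − E)·n/0.0592 = (+0.84 − (+0.728))·2/0.0592 = 3.7838.
So 2·log[Tl⁺] = 1·log(0.17) − log Q = -0.7696 − (3.7838) = -4.5534; log[Tl⁺] = -4.5534 / 2 = -2.2767; [Tl⁺] = 10^(-2.2767) ≈ 0.0053 M.

0.0053 M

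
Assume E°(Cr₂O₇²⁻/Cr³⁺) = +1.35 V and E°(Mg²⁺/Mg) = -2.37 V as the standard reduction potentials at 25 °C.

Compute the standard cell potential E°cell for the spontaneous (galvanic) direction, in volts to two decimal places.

The Cr₂O₇²⁻/Cr³⁺ couple has the higher reduction potential, so it is the cathode; Mg²⁺/Mg is oxidised at the anode.
E°cell = E°(cathode) − E°(anode) = (+1.35) − (-2.37) = +3.72 V.

+3.72 V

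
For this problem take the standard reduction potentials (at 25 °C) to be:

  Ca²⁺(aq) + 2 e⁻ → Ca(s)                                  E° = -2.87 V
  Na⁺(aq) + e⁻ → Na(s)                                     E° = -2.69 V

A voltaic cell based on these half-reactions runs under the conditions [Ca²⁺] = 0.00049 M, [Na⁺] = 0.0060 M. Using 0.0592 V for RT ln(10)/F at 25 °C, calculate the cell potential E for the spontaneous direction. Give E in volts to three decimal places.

+0.146 V

Na⁺/Na is the cathode (higher E°), Ca²⁺/Ca the anode: E°cell = -2.69 − (-2.87) = +0.18 V, n = 2.
Overall: 2 Na⁺(aq) + Ca(s) → 2 Na(s) + Ca²⁺(aq)
Q = [Ca²⁺] / ([Na⁺]^2); log Q = 1.134.
E = E° − (0.0592/n) log Q = +0.18 − (0.0592/2)(1.134) = +0.146 V.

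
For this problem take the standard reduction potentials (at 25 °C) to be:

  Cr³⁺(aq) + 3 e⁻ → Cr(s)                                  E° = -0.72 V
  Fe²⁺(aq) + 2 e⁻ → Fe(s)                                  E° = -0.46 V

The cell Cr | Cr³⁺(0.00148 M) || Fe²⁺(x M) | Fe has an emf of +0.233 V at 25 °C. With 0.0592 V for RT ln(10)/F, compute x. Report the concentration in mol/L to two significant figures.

Fe²⁺/Fe is the cathode, Cr³⁺/Cr the anode: E°cell = +0.26 V, n = 6.
Overall reaction: 3 Fe²⁺(aq) + 2 Cr(s) → 3 Fe(s) + 2 Cr³⁺(aq); Q = [Cr³⁺]^2/[Fe²⁺]^3.
From E = E° − (0.0592/n) log Q: log Q = (E° − E)·n/0.0592 = (+0.26 − (+0.233))·6/0.0592 = 2.7365.
So 3·log[Fe²⁺] = 2·log(0.00148) − log Q = -5.6595 − (2.7365) = -8.3960; log[Fe²⁺] = -8.3960 / 3 = -2.7987; [Fe²⁺] = 10^(-2.7987) ≈ 0.0016 M.

0.0016 M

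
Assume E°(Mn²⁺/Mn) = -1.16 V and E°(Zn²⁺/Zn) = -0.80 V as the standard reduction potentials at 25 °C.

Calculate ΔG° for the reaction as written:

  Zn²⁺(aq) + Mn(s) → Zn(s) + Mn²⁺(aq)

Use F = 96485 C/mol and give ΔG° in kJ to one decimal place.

-69.5 kJ

As written, Zn²⁺/Zn is reduced (cathode) and Mn²⁺/Mn is oxidised (anode), so E°cell = (-0.80) − (-1.16) = +0.36 V.
Balancing electrons gives n = 2.
ΔG° = −nFE° = −(2)(96485)(+0.36) = -69,469 J = -69.5 kJ.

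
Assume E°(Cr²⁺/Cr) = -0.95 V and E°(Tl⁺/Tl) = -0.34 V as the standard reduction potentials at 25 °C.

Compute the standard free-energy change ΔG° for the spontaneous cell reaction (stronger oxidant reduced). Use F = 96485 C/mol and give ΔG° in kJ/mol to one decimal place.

-117.7 kJ/mol

Tl⁺/Tl (E° = -0.34 V) is the cathode; Cr²⁺/Cr (E° = -0.95 V) is the anode, so E°cell = +0.61 V.
Balancing electrons gives n = 2 (lcm of 1 and 2).
ΔG° = −nFE° = −(2)(96485)(+0.61) = -117,712 J = -117.7 kJ/mol.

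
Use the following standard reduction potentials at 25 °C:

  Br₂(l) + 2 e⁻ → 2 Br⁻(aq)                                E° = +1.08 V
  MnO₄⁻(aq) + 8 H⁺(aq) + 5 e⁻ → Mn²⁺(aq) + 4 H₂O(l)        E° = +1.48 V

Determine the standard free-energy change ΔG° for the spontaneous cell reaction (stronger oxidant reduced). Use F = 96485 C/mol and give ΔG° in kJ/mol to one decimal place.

-385.9 kJ/mol

MnO₄⁻/Mn²⁺ (E° = +1.48 V) is the cathode; Br₂/Br⁻ (E° = +1.08 V) is the anode, so E°cell = +0.40 V.
Balancing electrons gives n = 10 (lcm of 5 and 2).
ΔG° = −nFE° = −(10)(96485)(+0.40) = -385,940 J = -385.9 kJ/mol.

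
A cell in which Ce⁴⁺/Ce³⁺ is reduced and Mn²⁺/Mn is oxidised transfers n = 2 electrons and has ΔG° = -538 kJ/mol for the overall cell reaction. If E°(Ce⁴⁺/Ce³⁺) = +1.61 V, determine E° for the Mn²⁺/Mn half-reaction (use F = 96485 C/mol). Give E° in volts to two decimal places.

E°cell = −ΔG°/(nF) = −(-538×10³)/((2)(96485)) = +2.788 V.
Since Ce⁴⁺/Ce³⁺ is the cathode and Mn²⁺/Mn the anode, E°cell = E°(Ce⁴⁺/Ce³⁺) − E°(Mn²⁺/Mn).
So E°(Mn²⁺/Mn) = E°(Ce⁴⁺/Ce³⁺) − E°cell = (+1.61) − (+2.788) = -1.18 V.

-1.18 V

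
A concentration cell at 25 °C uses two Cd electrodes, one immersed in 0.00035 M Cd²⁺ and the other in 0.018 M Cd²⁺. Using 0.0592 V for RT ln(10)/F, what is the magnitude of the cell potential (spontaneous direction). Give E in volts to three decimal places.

+0.051 V

For a concentration cell E°cell = 0. The 0.018 M side is the cathode (reduction is favoured where [Cd²⁺] is higher).
With n = 2, E = −(0.0592/2) log([Cd²⁺]ₐₙ/[Cd²⁺]꜀ₐₜ) = −(0.0592/2) log(0.00035/0.018) = −(0.0592/2)(-1.711) = +0.051 V.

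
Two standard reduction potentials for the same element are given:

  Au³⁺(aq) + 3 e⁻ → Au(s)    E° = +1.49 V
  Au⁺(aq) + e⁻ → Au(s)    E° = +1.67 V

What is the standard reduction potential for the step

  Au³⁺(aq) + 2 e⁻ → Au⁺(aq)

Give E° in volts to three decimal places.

Sequential free energies add, so n₃E°₃ = n₁E°₁ + n₂E°₂.
With n₃ = 3, and the known step contributing 1×(+1.67) V, the unknown satisfies 2·E° = 3×(+1.49) − 1×(+1.67) = +2.800.
E° = +2.800 / 2 = +1.400 V.

+1.400 V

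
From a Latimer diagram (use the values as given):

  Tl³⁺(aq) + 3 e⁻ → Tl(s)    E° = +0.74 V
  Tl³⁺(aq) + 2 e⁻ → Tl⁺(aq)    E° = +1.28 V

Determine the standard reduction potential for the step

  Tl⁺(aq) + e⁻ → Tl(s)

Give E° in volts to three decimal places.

Sequential free energies add, so n₃E°₃ = n₁E°₁ + n₂E°₂.
With n₃ = 3, and the known step contributing 2×(+1.28) V, the unknown satisfies 1·E° = 3×(+0.74) − 2×(+1.28) = -0.340.
E° = -0.340 / 1 = -0.340 V.

-0.340 V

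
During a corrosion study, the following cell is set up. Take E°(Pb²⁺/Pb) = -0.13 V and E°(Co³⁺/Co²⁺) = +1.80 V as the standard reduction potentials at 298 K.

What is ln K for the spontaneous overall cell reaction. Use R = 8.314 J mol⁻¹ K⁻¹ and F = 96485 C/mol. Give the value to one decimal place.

150.3

Cathode: Co³⁺/Co²⁺; anode: Pb²⁺/Pb. E°cell = (+1.80) − (-0.13) = +1.93 V, with n = 2.
ΔG° = −nFE° = −RT ln K, so ln K = nFE°/(RT) = (2)(96485)(+1.93) / ((8.314)(298)) = 150.321.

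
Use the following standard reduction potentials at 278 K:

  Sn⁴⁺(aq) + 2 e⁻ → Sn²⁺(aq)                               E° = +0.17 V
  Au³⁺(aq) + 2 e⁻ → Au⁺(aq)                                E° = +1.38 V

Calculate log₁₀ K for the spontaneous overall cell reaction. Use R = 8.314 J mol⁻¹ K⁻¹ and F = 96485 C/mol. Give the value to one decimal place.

Cathode: Au³⁺/Au⁺; anode: Sn⁴⁺/Sn²⁺. E°cell = (+1.38) − (+0.17) = +1.21 V, with n = 2.
ΔG° = −nFE° = −RT ln K, so ln K = nFE°/(RT) = (2)(96485)(+1.21) / ((8.314)(278)) = 101.023.
log₁₀ K = 101.023 / ln 10 = 43.9.

43.9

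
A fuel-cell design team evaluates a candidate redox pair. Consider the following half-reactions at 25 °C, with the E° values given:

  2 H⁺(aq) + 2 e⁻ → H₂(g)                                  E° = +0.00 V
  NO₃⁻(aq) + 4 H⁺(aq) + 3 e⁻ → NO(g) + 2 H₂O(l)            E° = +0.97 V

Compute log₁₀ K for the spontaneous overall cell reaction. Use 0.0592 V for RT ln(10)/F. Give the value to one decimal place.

Cathode: NO₃⁻/NO; anode: H⁺/H₂. E°cell = +0.97 V, n = 6.
log K = nE°cell / 0.0592 = (6)(+0.97) / 0.0592 = 98.3.

98.3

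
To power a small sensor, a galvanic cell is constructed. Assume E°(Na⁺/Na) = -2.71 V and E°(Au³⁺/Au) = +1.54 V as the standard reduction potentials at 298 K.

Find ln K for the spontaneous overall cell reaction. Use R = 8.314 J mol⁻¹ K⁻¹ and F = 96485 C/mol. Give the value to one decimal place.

Cathode: Au³⁺/Au; anode: Na⁺/Na. E°cell = (+1.54) − (-2.71) = +4.25 V, with n = 3.
ΔG° = −nFE° = −RT ln K, so ln K = nFE°/(RT) = (3)(96485)(+4.25) / ((8.314)(298)) = 496.528.

496.5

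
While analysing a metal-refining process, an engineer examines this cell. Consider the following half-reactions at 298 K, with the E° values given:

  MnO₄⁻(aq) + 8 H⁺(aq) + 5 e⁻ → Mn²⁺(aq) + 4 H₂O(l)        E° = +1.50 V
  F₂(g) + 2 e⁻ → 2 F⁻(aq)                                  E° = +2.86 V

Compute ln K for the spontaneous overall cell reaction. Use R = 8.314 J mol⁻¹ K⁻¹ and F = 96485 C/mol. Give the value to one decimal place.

Cathode: F₂/F⁻; anode: MnO₄⁻/Mn²⁺. E°cell = (+2.86) − (+1.50) = +1.36 V, with n = 10.
ΔG° = −nFE° = −RT ln K, so ln K = nFE°/(RT) = (10)(96485)(+1.36) / ((8.314)(298)) = 529.630.

529.6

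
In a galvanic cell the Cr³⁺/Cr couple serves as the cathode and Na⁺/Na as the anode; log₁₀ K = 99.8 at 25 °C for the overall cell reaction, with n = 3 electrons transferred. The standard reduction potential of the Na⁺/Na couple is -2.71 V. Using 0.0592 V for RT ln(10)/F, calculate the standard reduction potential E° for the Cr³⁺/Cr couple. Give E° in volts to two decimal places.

-0.74 V

E°cell = (0.0592/n)·log K = (0.0592/3)(99.8) = +1.969 V.
Since Cr³⁺/Cr is the cathode and Na⁺/Na the anode, E°cell = E°(Cr³⁺/Cr) − E°(Na⁺/Na).
So E°(Cr³⁺/Cr) = E°cell + E°(Na⁺/Na) = +1.969 + (-2.71) = -0.74 V.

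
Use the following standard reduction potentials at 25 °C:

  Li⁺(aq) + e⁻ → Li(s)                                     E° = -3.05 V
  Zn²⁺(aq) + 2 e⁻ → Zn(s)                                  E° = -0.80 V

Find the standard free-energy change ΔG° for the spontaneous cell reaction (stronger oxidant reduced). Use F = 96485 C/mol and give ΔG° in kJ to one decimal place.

Zn²⁺/Zn (E° = -0.80 V) is the cathode; Li⁺/Li (E° = -3.05 V) is the anode, so E°cell = +2.25 V.
Balancing electrons gives n = 2 (lcm of 2 and 1).
ΔG° = −nFE° = −(2)(96485)(+2.25) = -434,182 J = -434.2 kJ.

-434.2 kJ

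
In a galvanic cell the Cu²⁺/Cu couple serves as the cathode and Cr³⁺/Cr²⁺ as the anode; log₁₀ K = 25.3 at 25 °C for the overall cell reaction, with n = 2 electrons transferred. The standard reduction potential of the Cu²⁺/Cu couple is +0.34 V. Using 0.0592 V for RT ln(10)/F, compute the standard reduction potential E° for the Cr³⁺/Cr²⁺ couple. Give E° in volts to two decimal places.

E°cell = (0.0592/n)·log K = (0.0592/2)(25.3) = +0.749 V.
Since Cu²⁺/Cu is the cathode and Cr³⁺/Cr²⁺ the anode, E°cell = E°(Cu²⁺/Cu) − E°(Cr³⁺/Cr²⁺).
So E°(Cr³⁺/Cr²⁺) = E°(Cu²⁺/Cu) − E°cell = (+0.34) − (+0.749) = -0.41 V.

-0.41 V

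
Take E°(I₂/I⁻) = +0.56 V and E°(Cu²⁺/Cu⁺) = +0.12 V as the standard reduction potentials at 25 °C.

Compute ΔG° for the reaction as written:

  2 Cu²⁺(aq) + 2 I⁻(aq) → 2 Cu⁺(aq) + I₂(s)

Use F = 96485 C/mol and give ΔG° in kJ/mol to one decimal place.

As written, Cu²⁺/Cu⁺ is reduced (cathode) and I₂/I⁻ is oxidised (anode), so E°cell = (+0.12) − (+0.56) = -0.44 V.
Balancing electrons gives n = 2.
ΔG° = −nFE° = −(2)(96485)(-0.44) = 84,907 J = +84.9 kJ/mol.

+84.9 kJ/mol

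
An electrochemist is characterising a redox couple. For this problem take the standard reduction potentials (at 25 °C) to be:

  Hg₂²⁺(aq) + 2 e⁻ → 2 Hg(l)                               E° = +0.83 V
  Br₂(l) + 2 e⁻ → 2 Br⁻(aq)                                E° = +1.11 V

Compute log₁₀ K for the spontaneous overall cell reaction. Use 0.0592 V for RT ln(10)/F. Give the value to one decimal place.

Cathode: Br₂/Br⁻; anode: Hg₂²⁺/Hg. E°cell = +0.28 V, n = 2.
log K = nE°cell / 0.0592 = (2)(+0.28) / 0.0592 = 9.5.

9.5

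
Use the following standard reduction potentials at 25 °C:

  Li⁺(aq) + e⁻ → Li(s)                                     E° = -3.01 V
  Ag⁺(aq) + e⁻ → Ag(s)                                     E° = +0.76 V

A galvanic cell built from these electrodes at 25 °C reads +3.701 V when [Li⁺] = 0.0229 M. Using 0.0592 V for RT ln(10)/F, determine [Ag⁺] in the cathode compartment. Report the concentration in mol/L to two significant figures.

0.0016 M

Ag⁺/Ag is the cathode, Li⁺/Li the anode: E°cell = +3.77 V, n = 1.
Overall reaction: Ag⁺(aq) + Li(s) → Ag(s) + Li⁺(aq); Q = [Li⁺]^1/[Ag⁺]^1.
From E = E° − (0.0592/n) log Q: log Q = (E° − E)·n/0.0592 = (+3.77 − (+3.701))·1/0.0592 = 1.1655.
So 1·log[Ag⁺] = 1·log(0.0229) − log Q = -1.6402 − (1.1655) = -2.8057; [Ag⁺] = 10^(-2.8057) ≈ 0.0016 M.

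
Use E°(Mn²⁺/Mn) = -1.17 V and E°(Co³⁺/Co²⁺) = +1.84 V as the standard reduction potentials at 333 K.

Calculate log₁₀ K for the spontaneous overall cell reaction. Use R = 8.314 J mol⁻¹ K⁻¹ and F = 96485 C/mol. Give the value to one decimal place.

91.1

Cathode: Co³⁺/Co²⁺; anode: Mn²⁺/Mn. E°cell = (+1.84) − (-1.17) = +3.01 V, with n = 2.
ΔG° = −nFE° = −RT ln K, so ln K = nFE°/(RT) = (2)(96485)(+3.01) / ((8.314)(333)) = 209.798.
log₁₀ K = 209.798 / ln 10 = 91.1.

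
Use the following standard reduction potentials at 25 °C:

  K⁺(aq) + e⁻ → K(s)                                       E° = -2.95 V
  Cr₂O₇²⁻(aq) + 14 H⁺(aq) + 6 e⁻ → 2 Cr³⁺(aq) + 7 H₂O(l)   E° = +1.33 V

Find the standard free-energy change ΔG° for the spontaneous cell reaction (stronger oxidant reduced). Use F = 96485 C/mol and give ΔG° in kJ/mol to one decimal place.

-2477.7 kJ/mol

Cr₂O₇²⁻/Cr³⁺ (E° = +1.33 V) is the cathode; K⁺/K (E° = -2.95 V) is the anode, so E°cell = +4.28 V.
Balancing electrons gives n = 6 (lcm of 6 and 1).
ΔG° = −nFE° = −(6)(96485)(+4.28) = -2,477,735 J = -2477.7 kJ/mol.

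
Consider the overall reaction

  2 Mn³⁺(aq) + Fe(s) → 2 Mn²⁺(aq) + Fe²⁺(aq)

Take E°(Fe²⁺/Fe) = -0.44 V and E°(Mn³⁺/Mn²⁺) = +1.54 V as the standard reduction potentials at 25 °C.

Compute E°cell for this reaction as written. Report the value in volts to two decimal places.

The Mn³⁺/Mn²⁺ couple has the higher reduction potential, so it is the cathode; Fe²⁺/Fe is oxidised at the anode.
E°cell = E°(cathode) − E°(anode) = (+1.54) − (-0.44) = +1.98 V.

+1.98 V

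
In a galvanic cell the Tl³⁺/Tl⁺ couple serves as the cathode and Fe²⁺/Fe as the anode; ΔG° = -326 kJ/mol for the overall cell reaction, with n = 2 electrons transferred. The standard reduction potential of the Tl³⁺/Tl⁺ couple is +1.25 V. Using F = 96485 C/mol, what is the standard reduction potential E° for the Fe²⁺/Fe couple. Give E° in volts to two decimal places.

E°cell = −ΔG°/(nF) = −(-326×10³)/((2)(96485)) = +1.689 V.
Since Tl³⁺/Tl⁺ is the cathode and Fe²⁺/Fe the anode, E°cell = E°(Tl³⁺/Tl⁺) − E°(Fe²⁺/Fe).
So E°(Fe²⁺/Fe) = E°(Tl³⁺/Tl⁺) − E°cell = (+1.25) − (+1.689) = -0.44 V.

-0.44 V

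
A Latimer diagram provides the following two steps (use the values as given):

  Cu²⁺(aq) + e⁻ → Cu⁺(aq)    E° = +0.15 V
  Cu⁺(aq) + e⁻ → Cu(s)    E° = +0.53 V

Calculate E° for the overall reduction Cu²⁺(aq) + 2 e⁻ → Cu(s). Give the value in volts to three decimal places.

+0.340 V

Adding the free-energy changes (−nFE°) of the two steps gives −n₃FE°₃ = −n₁FE°₁ − n₂FE°₂.
E°₃ = (1×+0.15 + 1×+0.53) / 2 = (+0.680) / 2 = +0.340 V.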